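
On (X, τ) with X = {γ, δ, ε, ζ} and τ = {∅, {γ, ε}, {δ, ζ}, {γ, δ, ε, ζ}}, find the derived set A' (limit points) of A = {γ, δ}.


A' = {ε, ζ}

For each x ∈ X, list the open sets U ∈ τ with x ∈ U, then check whether U ∩ (A ∖ {x}) ≠ ∅ for every such U.
  x = γ: open {γ, ε} ∋ x has {γ, ε} ∩ (A ∖ {γ}) = ∅, so x is NOT a limit point.
  x = δ: open {δ, ζ} ∋ x has {δ, ζ} ∩ (A ∖ {δ}) = ∅, so x is NOT a limit point.
  x = ε: opens ∋ x are {γ, ε}, {γ, δ, ε, ζ}; each meets A ∖ {ε}, so x IS a limit point.
  x = ζ: opens ∋ x are {δ, ζ}, {γ, δ, ε, ζ}; each meets A ∖ {ζ}, so x IS a limit point.
Collecting: A' = {ε, ζ}.


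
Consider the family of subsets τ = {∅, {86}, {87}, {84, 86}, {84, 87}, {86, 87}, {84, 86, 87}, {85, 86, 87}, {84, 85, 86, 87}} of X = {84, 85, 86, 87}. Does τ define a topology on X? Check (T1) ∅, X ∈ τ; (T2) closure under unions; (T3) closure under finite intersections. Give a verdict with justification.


τ is NOT a topology on X.

Axiom (T1): ∅ ∈ τ? Yes; X ∈ τ? Yes.
Axiom (T2/T3): check pairwise unions and intersections of members of τ.
Counterexample for (T3): {84, 86} ∩ {84, 87} = {84} ∉ τ. Therefore τ is NOT a topology.


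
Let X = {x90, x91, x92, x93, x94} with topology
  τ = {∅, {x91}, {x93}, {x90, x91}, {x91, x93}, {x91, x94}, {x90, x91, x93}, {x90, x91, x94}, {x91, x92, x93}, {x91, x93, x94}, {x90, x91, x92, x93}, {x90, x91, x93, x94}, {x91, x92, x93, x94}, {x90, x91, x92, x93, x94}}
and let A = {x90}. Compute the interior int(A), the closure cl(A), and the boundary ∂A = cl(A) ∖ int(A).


int(A) = ∅, cl(A) = {x90}, ∂A = {x90}.

Closed sets in (X, τ) are complements of opens:
  closed(X, τ) = {∅, {x90}, {x92}, {x94}, {x90, x92}, {x90, x94}, {x92, x93}, {x92, x94}, {x90, x92, x93}, {x90, x92, x94}, {x92, x93, x94}, {x90, x91, x92, x94}, {x90, x92, x93, x94}, {x90, x91, x92, x93, x94}}.
int(A) = ⋃ {U ∈ τ : U ⊆ A}. Opens contained in A: ∅.
Taking the union of these: int(A) = ∅.
cl(A) = ⋂ {C closed : A ⊆ C}. Closed sets containing A: {x90}, {x90, x92}, {x90, x94}, {x90, x92, x93}, {x90, x92, x94}, {x90, x91, x92, x94}, {x90, x92, x93, x94}, {x90, x91, x92, x93, x94}.
Intersecting these: cl(A) = {x90}.
∂A = cl(A) ∖ int(A) = {x90} ∖ ∅ = {x90}.


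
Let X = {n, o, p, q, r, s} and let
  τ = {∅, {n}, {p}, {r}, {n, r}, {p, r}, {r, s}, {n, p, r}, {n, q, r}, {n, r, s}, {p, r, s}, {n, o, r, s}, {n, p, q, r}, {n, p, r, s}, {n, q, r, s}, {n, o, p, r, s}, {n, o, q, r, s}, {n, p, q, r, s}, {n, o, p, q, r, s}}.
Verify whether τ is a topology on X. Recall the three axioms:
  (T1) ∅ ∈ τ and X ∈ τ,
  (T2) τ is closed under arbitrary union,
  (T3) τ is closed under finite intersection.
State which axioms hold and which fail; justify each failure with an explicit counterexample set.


τ is NOT a topology on X.

Axiom (T1): ∅ ∈ τ? Yes; X ∈ τ? Yes.
Axiom (T2/T3): check pairwise unions and intersections of members of τ.
Counterexample for (T2): {n} ∪ {p} = {n, p} ∉ τ. Therefore τ is NOT a topology.


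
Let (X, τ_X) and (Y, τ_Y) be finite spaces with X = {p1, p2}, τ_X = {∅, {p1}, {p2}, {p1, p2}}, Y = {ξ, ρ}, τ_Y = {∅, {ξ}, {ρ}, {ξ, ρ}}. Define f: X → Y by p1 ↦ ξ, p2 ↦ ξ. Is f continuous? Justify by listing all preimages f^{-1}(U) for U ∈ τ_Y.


f IS continuous.

Compute f^{-1}(U) for each U ∈ τ_Y:
  U = ∅: f^{-1}(U) = ∅ ∈ τ_X ✓.
  U = {ξ}: f^{-1}(U) = {p1, p2} ∈ τ_X ✓.
  U = {ρ}: f^{-1}(U) = ∅ ∈ τ_X ✓.
  U = {ξ, ρ}: f^{-1}(U) = {p1, p2} ∈ τ_X ✓.
Every preimage lies in τ_X, so f IS continuous.


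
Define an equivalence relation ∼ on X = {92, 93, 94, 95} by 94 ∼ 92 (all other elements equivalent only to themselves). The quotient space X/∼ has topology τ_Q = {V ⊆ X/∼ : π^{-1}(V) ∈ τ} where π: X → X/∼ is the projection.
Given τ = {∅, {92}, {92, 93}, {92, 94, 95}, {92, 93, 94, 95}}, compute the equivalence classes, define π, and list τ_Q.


X/∼ = {[92=94], [93], [95]}; |τ_Q| = 3.

Equivalence classes: [92=94], [93], [95].
Quotient map π: X → X/∼ sends 92 ↦ [92=94], 93 ↦ [93], 94 ↦ [92=94], 95 ↦ [95].
For each subset V ⊆ X/∼, compute π^{-1}(V) ⊆ X and check whether π^{-1}(V) ∈ τ. V is open in τ_Q iff π^{-1}(V) ∈ τ.
  V = {}: π^{-1}(V) = ∅ ∈ τ ✓.
  V = {[92=94]}: π^{-1}(V) = {92, 94} ∉ τ ✗.
  V = {[93]}: π^{-1}(V) = {93} ∉ τ ✗.
  V = {[92=94], [93]}: π^{-1}(V) = {92, 93, 94} ∉ τ ✗.
  V = {[95]}: π^{-1}(V) = {95} ∉ τ ✗.
  V = {[92=94], [95]}: π^{-1}(V) = {92, 94, 95} ∈ τ ✓.
  V = {[93], [95]}: π^{-1}(V) = {93, 95} ∉ τ ✗.
  V = {[92=94], [93], [95]}: π^{-1}(V) = {92, 93, 94, 95} ∈ τ ✓.
Open sets in the quotient: τ_Q = {{}, {[92=94], [95]}, {[92=94], [93], [95]}} (3 elements).


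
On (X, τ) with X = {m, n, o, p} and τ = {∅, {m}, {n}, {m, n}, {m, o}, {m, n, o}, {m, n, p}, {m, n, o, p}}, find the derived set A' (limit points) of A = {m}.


A' = {o, p}

For each x ∈ X, list the open sets U ∈ τ with x ∈ U, then check whether U ∩ (A ∖ {x}) ≠ ∅ for every such U.
  x = m: open {m} ∋ x has {m} ∩ (A ∖ {m}) = ∅, so x is NOT a limit point.
  x = n: open {n} ∋ x has {n} ∩ (A ∖ {n}) = ∅, so x is NOT a limit point.
  x = o: opens ∋ x are {m, o}, {m, n, o}, {m, n, o, p}; each meets A ∖ {o}, so x IS a limit point.
  x = p: opens ∋ x are {m, n, p}, {m, n, o, p}; each meets A ∖ {p}, so x IS a limit point.
Collecting: A' = {o, p}.


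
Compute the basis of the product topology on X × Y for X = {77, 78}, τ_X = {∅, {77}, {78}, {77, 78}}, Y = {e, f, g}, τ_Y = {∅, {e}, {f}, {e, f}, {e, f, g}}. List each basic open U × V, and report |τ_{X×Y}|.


Basis B = {∅ × ∅, {77} × {e}, {77} × {f}, {78} × {e}, {78} × {f}, {77} × {e, f}, {77, 78} × {e}, {77, 78} × {f}, {78} × {e, f}, {77} × {e, f, g}, {78} × {e, f, g}, {77, 78} × {e, f}, {77, 78} × {e, f, g}}; |τ_{X×Y}| = 25.

Enumerate products U × V with U ∈ τ_X, V ∈ τ_Y (deduplicated):
  ∅ × ∅ = {} (∅)
  {77} × {e} = {(77,e)}
  {77} × {f} = {(77,f)}
  {78} × {e} = {(78,e)}
  {78} × {f} = {(78,f)}
  {77} × {e, f} = {(77,e), (77,f)}
  {77, 78} × {e} = {(77,e), (78,e)}
  {77, 78} × {f} = {(77,f), (78,f)}
  {78} × {e, f} = {(78,e), (78,f)}
  {77} × {e, f, g} = {(77,e), (77,f), (77,g)}
  {78} × {e, f, g} = {(78,e), (78,f), (78,g)}
  {77, 78} × {e, f} = {(77,e), (77,f), (78,e), (78,f)}
  {77, 78} × {e, f, g} = {(77,e), (77,f), (77,g), (78,e), (78,f), (78,g)}
These 13 distinct sets form the basis B.
Close under arbitrary unions to get τ_{X×Y}; counting gives |τ_{X×Y}| = 25.


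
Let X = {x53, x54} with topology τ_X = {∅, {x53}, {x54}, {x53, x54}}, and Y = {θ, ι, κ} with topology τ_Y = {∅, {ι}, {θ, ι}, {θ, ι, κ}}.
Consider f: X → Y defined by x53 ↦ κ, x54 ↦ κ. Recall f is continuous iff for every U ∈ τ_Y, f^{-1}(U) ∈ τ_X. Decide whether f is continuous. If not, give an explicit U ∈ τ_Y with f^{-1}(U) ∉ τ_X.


f IS continuous.

Compute f^{-1}(U) for each U ∈ τ_Y:
  U = ∅: f^{-1}(U) = ∅ ∈ τ_X ✓.
  U = {ι}: f^{-1}(U) = ∅ ∈ τ_X ✓.
  U = {θ, ι}: f^{-1}(U) = ∅ ∈ τ_X ✓.
  U = {θ, ι, κ}: f^{-1}(U) = {x53, x54} ∈ τ_X ✓.
Every preimage lies in τ_X, so f IS continuous.


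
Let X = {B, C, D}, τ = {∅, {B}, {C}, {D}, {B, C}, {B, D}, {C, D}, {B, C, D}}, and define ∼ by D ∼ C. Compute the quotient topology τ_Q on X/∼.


X/∼ = {[B], [C=D]}; |τ_Q| = 4.

Equivalence classes: [B], [C=D].
Quotient map π: X → X/∼ sends B ↦ [B], C ↦ [C=D], D ↦ [C=D].
For each subset V ⊆ X/∼, compute π^{-1}(V) ⊆ X and check whether π^{-1}(V) ∈ τ. V is open in τ_Q iff π^{-1}(V) ∈ τ.
  V = {}: π^{-1}(V) = ∅ ∈ τ ✓.
  V = {[B]}: π^{-1}(V) = {B} ∈ τ ✓.
  V = {[C=D]}: π^{-1}(V) = {C, D} ∈ τ ✓.
  V = {[B], [C=D]}: π^{-1}(V) = {B, C, D} ∈ τ ✓.
Open sets in the quotient: τ_Q = {{}, {[B]}, {[C=D]}, {[B], [C=D]}} (4 elements).


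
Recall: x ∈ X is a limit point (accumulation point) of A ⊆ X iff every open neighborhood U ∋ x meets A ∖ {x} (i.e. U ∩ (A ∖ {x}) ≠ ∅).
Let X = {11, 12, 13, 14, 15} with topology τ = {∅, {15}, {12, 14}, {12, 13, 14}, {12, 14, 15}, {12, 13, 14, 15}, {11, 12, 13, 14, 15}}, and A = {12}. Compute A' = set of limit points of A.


A' = {11, 13, 14}

For each x ∈ X, list the open sets U ∈ τ with x ∈ U, then check whether U ∩ (A ∖ {x}) ≠ ∅ for every such U.
  x = 11: opens ∋ x are {11, 12, 13, 14, 15}; each meets A ∖ {11}, so x IS a limit point.
  x = 12: open {12, 14} ∋ x has {12, 14} ∩ (A ∖ {12}) = ∅, so x is NOT a limit point.
  x = 13: opens ∋ x are {12, 13, 14}, {12, 13, 14, 15}, {11, 12, 13, 14, 15}; each meets A ∖ {13}, so x IS a limit point.
  x = 14: opens ∋ x are {12, 14}, {12, 13, 14}, {12, 14, 15}, {12, 13, 14, 15}, {11, 12, 13, 14, 15}; each meets A ∖ {14}, so x IS a limit point.
  x = 15: open {15} ∋ x has {15} ∩ (A ∖ {15}) = ∅, so x is NOT a limit point.
Collecting: A' = {11, 13, 14}.


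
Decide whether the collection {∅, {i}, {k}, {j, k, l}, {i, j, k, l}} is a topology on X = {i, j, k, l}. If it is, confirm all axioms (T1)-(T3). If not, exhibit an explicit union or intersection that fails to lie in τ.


τ is NOT a topology on X.

Axiom (T1): ∅ ∈ τ? Yes; X ∈ τ? Yes.
Axiom (T2/T3): check pairwise unions and intersections of members of τ.
Counterexample for (T2): {i} ∪ {k} = {i, k} ∉ τ. Therefore τ is NOT a topology.


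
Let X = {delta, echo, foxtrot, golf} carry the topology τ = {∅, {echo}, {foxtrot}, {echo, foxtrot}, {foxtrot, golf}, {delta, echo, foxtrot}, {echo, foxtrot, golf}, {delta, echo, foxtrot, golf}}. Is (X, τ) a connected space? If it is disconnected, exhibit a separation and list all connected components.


(X, τ) is connected.

Find clopen sets (U ∈ τ with X ∖ U ∈ τ):
  U = ∅, X ∖ U = {delta, echo, foxtrot, golf} — both open, so U is clopen.
  U = {delta, echo, foxtrot, golf}, X ∖ U = ∅ — both open, so U is clopen.
Only trivial clopens (∅ and X) exist, so (X, τ) is connected.
Compute connected components by grouping points that agree on all clopens:
  component: {delta, echo, foxtrot, golf}


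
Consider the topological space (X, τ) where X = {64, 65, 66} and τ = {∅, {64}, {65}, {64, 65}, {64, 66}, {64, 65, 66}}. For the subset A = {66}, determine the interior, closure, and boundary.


int(A) = ∅, cl(A) = {66}, ∂A = {66}.

Closed sets in (X, τ) are complements of opens:
  closed(X, τ) = {∅, {65}, {66}, {64, 66}, {65, 66}, {64, 65, 66}}.
int(A) = ⋃ {U ∈ τ : U ⊆ A}. Opens contained in A: ∅.
Taking the union of these: int(A) = ∅.
cl(A) = ⋂ {C closed : A ⊆ C}. Closed sets containing A: {66}, {64, 66}, {65, 66}, {64, 65, 66}.
Intersecting these: cl(A) = {66}.
∂A = cl(A) ∖ int(A) = {66} ∖ ∅ = {66}.


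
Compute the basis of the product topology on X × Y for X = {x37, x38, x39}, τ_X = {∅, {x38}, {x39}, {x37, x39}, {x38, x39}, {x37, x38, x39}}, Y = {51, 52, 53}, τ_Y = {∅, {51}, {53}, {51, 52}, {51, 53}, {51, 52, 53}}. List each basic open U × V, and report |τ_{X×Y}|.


Basis B = {∅ × ∅, {x38} × {51}, {x38} × {53}, {x39} × {51}, {x39} × {53}, {x37, x39} × {51}, {x37, x39} × {53}, {x38} × {51, 52}, {x38} × {51, 53}, {x38, x39} × {51}, {x38, x39} × {53}, {x39} × {51, 52}, {x39} × {51, 53}, {x37, x38, x39} × {51}, {x37, x38, x39} × {53}, {x38} × {51, 52, 53}, {x39} × {51, 52, 53}, {x37, x39} × {51, 52}, {x37, x39} × {51, 53}, {x38, x39} × {51, 52}, {x38, x39} × {51, 53}, {x37, x39} × {51, 52, 53}, {x37, x38, x39} × {51, 52}, {x37, x38, x39} × {51, 53}, {x38, x39} × {51, 52, 53}, {x37, x38, x39} × {51, 52, 53}}; |τ_{X×Y}| = 108.

Enumerate products U × V with U ∈ τ_X, V ∈ τ_Y (deduplicated):
  ∅ × ∅ = {} (∅)
  {x38} × {51} = {(x38,51)}
  {x38} × {53} = {(x38,53)}
  {x39} × {51} = {(x39,51)}
  {x39} × {53} = {(x39,53)}
  {x37, x39} × {51} = {(x37,51), (x39,51)}
  {x37, x39} × {53} = {(x37,53), (x39,53)}
  {x38} × {51, 52} = {(x38,51), (x38,52)}
  {x38} × {51, 53} = {(x38,51), (x38,53)}
  {x38, x39} × {51} = {(x38,51), (x39,51)}
  {x38, x39} × {53} = {(x38,53), (x39,53)}
  {x39} × {51, 52} = {(x39,51), (x39,52)}
  {x39} × {51, 53} = {(x39,51), (x39,53)}
  {x37, x38, x39} × {51} = {(x37,51), (x38,51), (x39,51)}
  {x37, x38, x39} × {53} = {(x37,53), (x38,53), (x39,53)}
  {x38} × {51, 52, 53} = {(x38,51), (x38,52), (x38,53)}
  {x39} × {51, 52, 53} = {(x39,51), (x39,52), (x39,53)}
  {x37, x39} × {51, 52} = {(x37,51), (x37,52), (x39,51), (x39,52)}
  {x37, x39} × {51, 53} = {(x37,51), (x37,53), (x39,51), (x39,53)}
  {x38, x39} × {51, 52} = {(x38,51), (x38,52), (x39,51), (x39,52)}
  {x38, x39} × {51, 53} = {(x38,51), (x38,53), (x39,51), (x39,53)}
  {x37, x39} × {51, 52, 53} = {(x37,51), (x37,52), (x37,53), (x39,51), (x39,52), (x39,53)}
  {x37, x38, x39} × {51, 52} = {(x37,51), (x37,52), (x38,51), (x38,52), (x39,51), (x39,52)}
  {x37, x38, x39} × {51, 53} = {(x37,51), (x37,53), (x38,51), (x38,53), (x39,51), (x39,53)}
  {x38, x39} × {51, 52, 53} = {(x38,51), (x38,52), (x38,53), (x39,51), (x39,52), (x39,53)}
  {x37, x38, x39} × {51, 52, 53} = {(x37,51), (x37,52), (x37,53), (x38,51), (x38,52), (x38,53), (x39,51), (x39,52), (x39,53)}
These 26 distinct sets form the basis B.
Close under arbitrary unions to get τ_{X×Y}; counting gives |τ_{X×Y}| = 108.


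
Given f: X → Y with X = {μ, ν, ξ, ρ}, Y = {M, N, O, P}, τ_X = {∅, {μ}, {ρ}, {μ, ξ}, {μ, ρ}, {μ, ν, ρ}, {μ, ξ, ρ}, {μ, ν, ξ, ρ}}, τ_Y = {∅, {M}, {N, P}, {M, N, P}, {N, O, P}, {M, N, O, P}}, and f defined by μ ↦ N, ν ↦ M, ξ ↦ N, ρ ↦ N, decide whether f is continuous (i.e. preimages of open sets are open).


f is NOT continuous.

Compute f^{-1}(U) for each U ∈ τ_Y:
  U = ∅: f^{-1}(U) = ∅ ∈ τ_X ✓.
  U = {M}: f^{-1}(U) = {ν} ∉ τ_X ✗.
  U = {N, P}: f^{-1}(U) = {μ, ξ, ρ} ∈ τ_X ✓.
  U = {M, N, P}: f^{-1}(U) = {μ, ν, ξ, ρ} ∈ τ_X ✓.
  U = {N, O, P}: f^{-1}(U) = {μ, ξ, ρ} ∈ τ_X ✓.
  U = {M, N, O, P}: f^{-1}(U) = {μ, ν, ξ, ρ} ∈ τ_X ✓.
Found U = {M} with f^{-1}(U) = {ν} not in τ_X. Therefore f is NOT continuous.


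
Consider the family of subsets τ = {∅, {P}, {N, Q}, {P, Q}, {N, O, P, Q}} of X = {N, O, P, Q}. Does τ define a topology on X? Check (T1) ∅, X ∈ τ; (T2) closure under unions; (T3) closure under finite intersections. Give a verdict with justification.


τ is NOT a topology on X.

Axiom (T1): ∅ ∈ τ? Yes; X ∈ τ? Yes.
Axiom (T2/T3): check pairwise unions and intersections of members of τ.
Counterexample for (T2): {P} ∪ {N, Q} = {N, P, Q} ∉ τ. Therefore τ is NOT a topology.


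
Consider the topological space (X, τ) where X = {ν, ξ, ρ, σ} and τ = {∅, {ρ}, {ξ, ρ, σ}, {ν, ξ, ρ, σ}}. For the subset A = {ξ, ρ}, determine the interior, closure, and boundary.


int(A) = {ρ}, cl(A) = {ν, ξ, ρ, σ}, ∂A = {ν, ξ, σ}.

Closed sets in (X, τ) are complements of opens:
  closed(X, τ) = {∅, {ν}, {ν, ξ, σ}, {ν, ξ, ρ, σ}}.
int(A) = ⋃ {U ∈ τ : U ⊆ A}. Opens contained in A: ∅, {ρ}.
Taking the union of these: int(A) = {ρ}.
cl(A) = ⋂ {C closed : A ⊆ C}. Closed sets containing A: {ν, ξ, ρ, σ}.
Intersecting these: cl(A) = {ν, ξ, ρ, σ}.
∂A = cl(A) ∖ int(A) = {ν, ξ, ρ, σ} ∖ {ρ} = {ν, ξ, σ}.


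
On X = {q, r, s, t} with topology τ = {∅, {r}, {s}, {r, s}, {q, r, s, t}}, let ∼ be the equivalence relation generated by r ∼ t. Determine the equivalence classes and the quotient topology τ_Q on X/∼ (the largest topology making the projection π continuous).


X/∼ = {[q], [r=t], [s]}; |τ_Q| = 3.

Equivalence classes: [q], [r=t], [s].
Quotient map π: X → X/∼ sends q ↦ [q], r ↦ [r=t], s ↦ [s], t ↦ [r=t].
For each subset V ⊆ X/∼, compute π^{-1}(V) ⊆ X and check whether π^{-1}(V) ∈ τ. V is open in τ_Q iff π^{-1}(V) ∈ τ.
  V = {}: π^{-1}(V) = ∅ ∈ τ ✓.
  V = {[q]}: π^{-1}(V) = {q} ∉ τ ✗.
  V = {[r=t]}: π^{-1}(V) = {r, t} ∉ τ ✗.
  V = {[q], [r=t]}: π^{-1}(V) = {q, r, t} ∉ τ ✗.
  V = {[s]}: π^{-1}(V) = {s} ∈ τ ✓.
  V = {[q], [s]}: π^{-1}(V) = {q, s} ∉ τ ✗.
  V = {[r=t], [s]}: π^{-1}(V) = {r, s, t} ∉ τ ✗.
  V = {[q], [r=t], [s]}: π^{-1}(V) = {q, r, s, t} ∈ τ ✓.
Open sets in the quotient: τ_Q = {{}, {[s]}, {[q], [r=t], [s]}} (3 elements).


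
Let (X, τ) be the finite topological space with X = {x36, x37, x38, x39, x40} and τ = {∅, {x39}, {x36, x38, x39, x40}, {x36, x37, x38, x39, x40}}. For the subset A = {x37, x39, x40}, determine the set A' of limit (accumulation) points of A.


A' = {x36, x37, x38, x40}

For each x ∈ X, list the open sets U ∈ τ with x ∈ U, then check whether U ∩ (A ∖ {x}) ≠ ∅ for every such U.
  x = x36: opens ∋ x are {x36, x38, x39, x40}, {x36, x37, x38, x39, x40}; each meets A ∖ {x36}, so x IS a limit point.
  x = x37: opens ∋ x are {x36, x37, x38, x39, x40}; each meets A ∖ {x37}, so x IS a limit point.
  x = x38: opens ∋ x are {x36, x38, x39, x40}, {x36, x37, x38, x39, x40}; each meets A ∖ {x38}, so x IS a limit point.
  x = x39: open {x39} ∋ x has {x39} ∩ (A ∖ {x39}) = ∅, so x is NOT a limit point.
  x = x40: opens ∋ x are {x36, x38, x39, x40}, {x36, x37, x38, x39, x40}; each meets A ∖ {x40}, so x IS a limit point.
Collecting: A' = {x36, x37, x38, x40}.


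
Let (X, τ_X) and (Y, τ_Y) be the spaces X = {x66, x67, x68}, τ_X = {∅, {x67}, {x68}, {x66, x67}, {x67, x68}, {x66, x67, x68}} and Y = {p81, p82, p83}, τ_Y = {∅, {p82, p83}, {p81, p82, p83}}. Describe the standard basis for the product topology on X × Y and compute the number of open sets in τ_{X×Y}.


Basis B = {∅ × ∅, {x67} × {p82, p83}, {x68} × {p82, p83}, {x67} × {p81, p82, p83}, {x68} × {p81, p82, p83}, {x66, x67} × {p82, p83}, {x67, x68} × {p82, p83}, {x66, x67} × {p81, p82, p83}, {x66, x67, x68} × {p82, p83}, {x67, x68} × {p81, p82, p83}, {x66, x67, x68} × {p81, p82, p83}}; |τ_{X×Y}| = 18.

Enumerate products U × V with U ∈ τ_X, V ∈ τ_Y (deduplicated):
  ∅ × ∅ = {} (∅)
  {x67} × {p82, p83} = {(x67,p82), (x67,p83)}
  {x68} × {p82, p83} = {(x68,p82), (x68,p83)}
  {x67} × {p81, p82, p83} = {(x67,p81), (x67,p82), (x67,p83)}
  {x68} × {p81, p82, p83} = {(x68,p81), (x68,p82), (x68,p83)}
  {x66, x67} × {p82, p83} = {(x66,p82), (x66,p83), (x67,p82), (x67,p83)}
  {x67, x68} × {p82, p83} = {(x67,p82), (x67,p83), (x68,p82), (x68,p83)}
  {x66, x67} × {p81, p82, p83} = {(x66,p81), (x66,p82), (x66,p83), (x67,p81), (x67,p82), (x67,p83)}
  {x66, x67, x68} × {p82, p83} = {(x66,p82), (x66,p83), (x67,p82), (x67,p83), (x68,p82), (x68,p83)}
  {x67, x68} × {p81, p82, p83} = {(x67,p81), (x67,p82), (x67,p83), (x68,p81), (x68,p82), (x68,p83)}
  {x66, x67, x68} × {p81, p82, p83} = {(x66,p81), (x66,p82), (x66,p83), (x67,p81), (x67,p82), (x67,p83), (x68,p81), (x68,p82), (x68,p83)}
These 11 distinct sets form the basis B.
Close under arbitrary unions to get τ_{X×Y}; counting gives |τ_{X×Y}| = 18.


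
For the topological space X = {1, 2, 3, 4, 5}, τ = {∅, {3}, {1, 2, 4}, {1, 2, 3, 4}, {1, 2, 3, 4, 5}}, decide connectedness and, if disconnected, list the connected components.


(X, τ) is connected.

Find clopen sets (U ∈ τ with X ∖ U ∈ τ):
  U = ∅, X ∖ U = {1, 2, 3, 4, 5} — both open, so U is clopen.
  U = {1, 2, 3, 4, 5}, X ∖ U = ∅ — both open, so U is clopen.
Only trivial clopens (∅ and X) exist, so (X, τ) is connected.
Compute connected components by grouping points that agree on all clopens:
  component: {1, 2, 3, 4, 5}


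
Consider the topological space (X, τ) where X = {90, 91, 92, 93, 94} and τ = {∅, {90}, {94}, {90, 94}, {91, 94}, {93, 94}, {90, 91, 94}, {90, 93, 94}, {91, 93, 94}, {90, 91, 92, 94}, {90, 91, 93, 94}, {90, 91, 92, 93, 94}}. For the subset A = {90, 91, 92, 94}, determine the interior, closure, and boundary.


int(A) = {90, 91, 92, 94}, cl(A) = {90, 91, 92, 93, 94}, ∂A = {93}.

Closed sets in (X, τ) are complements of opens:
  closed(X, τ) = {∅, {92}, {93}, {90, 92}, {91, 92}, {92, 93}, {90, 91, 92}, {90, 92, 93}, {91, 92, 93}, {90, 91, 92, 93}, {91, 92, 93, 94}, {90, 91, 92, 93, 94}}.
int(A) = ⋃ {U ∈ τ : U ⊆ A}. Opens contained in A: ∅, {90}, {94}, {90, 94}, {91, 94}, {90, 91, 94}, {90, 91, 92, 94}.
Taking the union of these: int(A) = {90, 91, 92, 94}.
cl(A) = ⋂ {C closed : A ⊆ C}. Closed sets containing A: {90, 91, 92, 93, 94}.
Intersecting these: cl(A) = {90, 91, 92, 93, 94}.
∂A = cl(A) ∖ int(A) = {90, 91, 92, 93, 94} ∖ {90, 91, 92, 94} = {93}.


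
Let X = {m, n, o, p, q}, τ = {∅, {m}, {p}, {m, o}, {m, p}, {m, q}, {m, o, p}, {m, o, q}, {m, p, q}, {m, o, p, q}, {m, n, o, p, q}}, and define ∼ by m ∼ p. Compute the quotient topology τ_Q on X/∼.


X/∼ = {[m=p], [n], [o], [q]}; |τ_Q| = 6.

Equivalence classes: [m=p], [n], [o], [q].
Quotient map π: X → X/∼ sends m ↦ [m=p], n ↦ [n], o ↦ [o], p ↦ [m=p], q ↦ [q].
For each subset V ⊆ X/∼, compute π^{-1}(V) ⊆ X and check whether π^{-1}(V) ∈ τ. V is open in τ_Q iff π^{-1}(V) ∈ τ.
  V = {}: π^{-1}(V) = ∅ ∈ τ ✓.
  V = {[m=p]}: π^{-1}(V) = {m, p} ∈ τ ✓.
  V = {[n]}: π^{-1}(V) = {n} ∉ τ ✗.
  V = {[m=p], [n]}: π^{-1}(V) = {m, n, p} ∉ τ ✗.
  V = {[o]}: π^{-1}(V) = {o} ∉ τ ✗.
  V = {[m=p], [o]}: π^{-1}(V) = {m, o, p} ∈ τ ✓.
  V = {[n], [o]}: π^{-1}(V) = {n, o} ∉ τ ✗.
  V = {[m=p], [n], [o]}: π^{-1}(V) = {m, n, o, p} ∉ τ ✗.
  V = {[q]}: π^{-1}(V) = {q} ∉ τ ✗.
  V = {[m=p], [q]}: π^{-1}(V) = {m, p, q} ∈ τ ✓.
  V = {[n], [q]}: π^{-1}(V) = {n, q} ∉ τ ✗.
  V = {[m=p], [n], [q]}: π^{-1}(V) = {m, n, p, q} ∉ τ ✗.
  V = {[o], [q]}: π^{-1}(V) = {o, q} ∉ τ ✗.
  V = {[m=p], [o], [q]}: π^{-1}(V) = {m, o, p, q} ∈ τ ✓.
  V = {[n], [o], [q]}: π^{-1}(V) = {n, o, q} ∉ τ ✗.
  V = {[m=p], [n], [o], [q]}: π^{-1}(V) = {m, n, o, p, q} ∈ τ ✓.
Open sets in the quotient: τ_Q = {{}, {[m=p]}, {[m=p], [o]}, {[m=p], [q]}, {[m=p], [o], [q]}, {[m=p], [n], [o], [q]}} (6 elements).


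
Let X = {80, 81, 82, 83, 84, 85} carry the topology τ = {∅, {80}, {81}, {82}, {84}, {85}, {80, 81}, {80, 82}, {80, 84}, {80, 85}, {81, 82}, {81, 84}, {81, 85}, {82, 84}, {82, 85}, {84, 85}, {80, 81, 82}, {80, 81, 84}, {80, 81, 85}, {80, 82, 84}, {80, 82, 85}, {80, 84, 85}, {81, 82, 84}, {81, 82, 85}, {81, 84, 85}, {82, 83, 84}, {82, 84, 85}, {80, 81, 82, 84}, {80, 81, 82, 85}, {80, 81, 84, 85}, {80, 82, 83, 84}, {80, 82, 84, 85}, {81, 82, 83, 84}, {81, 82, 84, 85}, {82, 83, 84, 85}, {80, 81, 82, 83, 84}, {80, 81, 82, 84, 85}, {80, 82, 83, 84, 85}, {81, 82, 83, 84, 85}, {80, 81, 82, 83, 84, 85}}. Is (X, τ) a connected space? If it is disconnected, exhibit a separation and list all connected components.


(X, τ) is disconnected; components = [{80}, {81}, {85}, {82, 83, 84}].

Find clopen sets (U ∈ τ with X ∖ U ∈ τ):
  U = ∅, X ∖ U = {80, 81, 82, 83, 84, 85} — both open, so U is clopen.
  U = {80}, X ∖ U = {81, 82, 83, 84, 85} — both open, so U is clopen.
  U = {81}, X ∖ U = {80, 82, 83, 84, 85} — both open, so U is clopen.
  U = {85}, X ∖ U = {80, 81, 82, 83, 84} — both open, so U is clopen.
  U = {80, 81}, X ∖ U = {82, 83, 84, 85} — both open, so U is clopen.
  U = {80, 85}, X ∖ U = {81, 82, 83, 84} — both open, so U is clopen.
  U = {81, 85}, X ∖ U = {80, 82, 83, 84} — both open, so U is clopen.
  U = {80, 81, 85}, X ∖ U = {82, 83, 84} — both open, so U is clopen.
  U = {82, 83, 84}, X ∖ U = {80, 81, 85} — both open, so U is clopen.
  U = {80, 82, 83, 84}, X ∖ U = {81, 85} — both open, so U is clopen.
  U = {81, 82, 83, 84}, X ∖ U = {80, 85} — both open, so U is clopen.
  U = {82, 83, 84, 85}, X ∖ U = {80, 81} — both open, so U is clopen.
  U = {80, 81, 82, 83, 84}, X ∖ U = {85} — both open, so U is clopen.
  U = {80, 82, 83, 84, 85}, X ∖ U = {81} — both open, so U is clopen.
  U = {81, 82, 83, 84, 85}, X ∖ U = {80} — both open, so U is clopen.
  U = {80, 81, 82, 83, 84, 85}, X ∖ U = ∅ — both open, so U is clopen.
Nontrivial clopen(s) exist: e.g. {81, 82, 83, 84}. So (X, τ) is disconnected.
Compute connected components by grouping points that agree on all clopens:
  component: {80}
  component: {81}
  component: {85}
  component: {82, 83, 84}


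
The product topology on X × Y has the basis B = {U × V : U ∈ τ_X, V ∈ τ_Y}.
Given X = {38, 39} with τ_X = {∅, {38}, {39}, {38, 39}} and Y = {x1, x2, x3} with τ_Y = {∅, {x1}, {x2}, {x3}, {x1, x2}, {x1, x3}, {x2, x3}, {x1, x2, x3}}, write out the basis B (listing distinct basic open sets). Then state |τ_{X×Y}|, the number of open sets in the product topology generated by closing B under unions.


Basis B = {∅ × ∅, {38} × {x1}, {38} × {x2}, {38} × {x3}, {39} × {x1}, {39} × {x2}, {39} × {x3}, {38} × {x1, x2}, {38} × {x1, x3}, {38, 39} × {x1}, {38} × {x2, x3}, {38, 39} × {x2}, {38, 39} × {x3}, {39} × {x1, x2}, {39} × {x1, x3}, {39} × {x2, x3}, {38} × {x1, x2, x3}, {39} × {x1, x2, x3}, {38, 39} × {x1, x2}, {38, 39} × {x1, x3}, {38, 39} × {x2, x3}, {38, 39} × {x1, x2, x3}}; |τ_{X×Y}| = 64.

Enumerate products U × V with U ∈ τ_X, V ∈ τ_Y (deduplicated):
  ∅ × ∅ = {} (∅)
  {38} × {x1} = {(38,x1)}
  {38} × {x2} = {(38,x2)}
  {38} × {x3} = {(38,x3)}
  {39} × {x1} = {(39,x1)}
  {39} × {x2} = {(39,x2)}
  {39} × {x3} = {(39,x3)}
  {38} × {x1, x2} = {(38,x1), (38,x2)}
  {38} × {x1, x3} = {(38,x1), (38,x3)}
  {38, 39} × {x1} = {(38,x1), (39,x1)}
  {38} × {x2, x3} = {(38,x2), (38,x3)}
  {38, 39} × {x2} = {(38,x2), (39,x2)}
  {38, 39} × {x3} = {(38,x3), (39,x3)}
  {39} × {x1, x2} = {(39,x1), (39,x2)}
  {39} × {x1, x3} = {(39,x1), (39,x3)}
  {39} × {x2, x3} = {(39,x2), (39,x3)}
  {38} × {x1, x2, x3} = {(38,x1), (38,x2), (38,x3)}
  {39} × {x1, x2, x3} = {(39,x1), (39,x2), (39,x3)}
  {38, 39} × {x1, x2} = {(38,x1), (38,x2), (39,x1), (39,x2)}
  {38, 39} × {x1, x3} = {(38,x1), (38,x3), (39,x1), (39,x3)}
  {38, 39} × {x2, x3} = {(38,x2), (38,x3), (39,x2), (39,x3)}
  {38, 39} × {x1, x2, x3} = {(38,x1), (38,x2), (38,x3), (39,x1), (39,x2), (39,x3)}
These 22 distinct sets form the basis B.
Close under arbitrary unions to get τ_{X×Y}; counting gives |τ_{X×Y}| = 64.


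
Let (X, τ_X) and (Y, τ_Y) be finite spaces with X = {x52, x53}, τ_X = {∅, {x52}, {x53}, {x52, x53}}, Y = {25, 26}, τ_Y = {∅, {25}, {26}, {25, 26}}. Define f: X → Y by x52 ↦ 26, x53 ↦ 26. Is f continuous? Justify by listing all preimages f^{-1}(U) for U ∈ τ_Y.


f IS continuous.

Compute f^{-1}(U) for each U ∈ τ_Y:
  U = ∅: f^{-1}(U) = ∅ ∈ τ_X ✓.
  U = {25}: f^{-1}(U) = ∅ ∈ τ_X ✓.
  U = {26}: f^{-1}(U) = {x52, x53} ∈ τ_X ✓.
  U = {25, 26}: f^{-1}(U) = {x52, x53} ∈ τ_X ✓.
Every preimage lies in τ_X, so f IS continuous.


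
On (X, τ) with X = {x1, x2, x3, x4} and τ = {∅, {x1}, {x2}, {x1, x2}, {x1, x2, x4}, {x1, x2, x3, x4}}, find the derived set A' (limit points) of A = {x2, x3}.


A' = {x3, x4}

For each x ∈ X, list the open sets U ∈ τ with x ∈ U, then check whether U ∩ (A ∖ {x}) ≠ ∅ for every such U.
  x = x1: open {x1} ∋ x has {x1} ∩ (A ∖ {x1}) = ∅, so x is NOT a limit point.
  x = x2: open {x2} ∋ x has {x2} ∩ (A ∖ {x2}) = ∅, so x is NOT a limit point.
  x = x3: opens ∋ x are {x1, x2, x3, x4}; each meets A ∖ {x3}, so x IS a limit point.
  x = x4: opens ∋ x are {x1, x2, x4}, {x1, x2, x3, x4}; each meets A ∖ {x4}, so x IS a limit point.
Collecting: A' = {x3, x4}.


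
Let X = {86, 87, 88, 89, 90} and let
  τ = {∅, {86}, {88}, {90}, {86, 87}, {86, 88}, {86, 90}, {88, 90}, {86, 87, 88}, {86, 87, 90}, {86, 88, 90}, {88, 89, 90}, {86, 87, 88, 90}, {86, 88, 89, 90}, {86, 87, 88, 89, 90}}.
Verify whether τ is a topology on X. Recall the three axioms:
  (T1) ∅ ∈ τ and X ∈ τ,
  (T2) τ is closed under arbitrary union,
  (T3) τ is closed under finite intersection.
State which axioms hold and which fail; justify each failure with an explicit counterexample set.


τ IS a topology on X.

Axiom (T1): ∅ ∈ τ? Yes; X ∈ τ? Yes.
Axiom (T2/T3): check pairwise unions and intersections of members of τ.
All pairwise intersections and unions checked — each lies in τ. Therefore τ satisfies (T1), (T2), (T3): it IS a topology on X.


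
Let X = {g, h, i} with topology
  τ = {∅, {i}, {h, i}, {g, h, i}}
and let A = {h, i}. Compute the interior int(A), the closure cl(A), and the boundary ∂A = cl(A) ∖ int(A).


int(A) = {h, i}, cl(A) = {g, h, i}, ∂A = {g}.

Closed sets in (X, τ) are complements of opens:
  closed(X, τ) = {∅, {g}, {g, h}, {g, h, i}}.
int(A) = ⋃ {U ∈ τ : U ⊆ A}. Opens contained in A: ∅, {i}, {h, i}.
Taking the union of these: int(A) = {h, i}.
cl(A) = ⋂ {C closed : A ⊆ C}. Closed sets containing A: {g, h, i}.
Intersecting these: cl(A) = {g, h, i}.
∂A = cl(A) ∖ int(A) = {g, h, i} ∖ {h, i} = {g}.


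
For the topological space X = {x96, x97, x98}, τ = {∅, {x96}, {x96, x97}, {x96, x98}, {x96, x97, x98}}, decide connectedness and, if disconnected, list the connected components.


(X, τ) is connected.

Find clopen sets (U ∈ τ with X ∖ U ∈ τ):
  U = ∅, X ∖ U = {x96, x97, x98} — both open, so U is clopen.
  U = {x96, x97, x98}, X ∖ U = ∅ — both open, so U is clopen.
Only trivial clopens (∅ and X) exist, so (X, τ) is connected.
Compute connected components by grouping points that agree on all clopens:
  component: {x96, x97, x98}


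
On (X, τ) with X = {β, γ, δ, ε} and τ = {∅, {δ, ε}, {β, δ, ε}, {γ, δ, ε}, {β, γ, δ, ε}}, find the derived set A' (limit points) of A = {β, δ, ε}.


A' = {β, γ, δ, ε}

For each x ∈ X, list the open sets U ∈ τ with x ∈ U, then check whether U ∩ (A ∖ {x}) ≠ ∅ for every such U.
  x = β: opens ∋ x are {β, δ, ε}, {β, γ, δ, ε}; each meets A ∖ {β}, so x IS a limit point.
  x = γ: opens ∋ x are {γ, δ, ε}, {β, γ, δ, ε}; each meets A ∖ {γ}, so x IS a limit point.
  x = δ: opens ∋ x are {δ, ε}, {β, δ, ε}, {γ, δ, ε}, {β, γ, δ, ε}; each meets A ∖ {δ}, so x IS a limit point.
  x = ε: opens ∋ x are {δ, ε}, {β, δ, ε}, {γ, δ, ε}, {β, γ, δ, ε}; each meets A ∖ {ε}, so x IS a limit point.
Collecting: A' = {β, γ, δ, ε}.


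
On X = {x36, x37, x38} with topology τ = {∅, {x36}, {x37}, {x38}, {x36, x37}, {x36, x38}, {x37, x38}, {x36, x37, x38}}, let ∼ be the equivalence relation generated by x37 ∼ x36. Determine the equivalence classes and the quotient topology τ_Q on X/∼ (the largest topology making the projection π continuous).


X/∼ = {[x36=x37], [x38]}; |τ_Q| = 4.

Equivalence classes: [x36=x37], [x38].
Quotient map π: X → X/∼ sends x36 ↦ [x36=x37], x37 ↦ [x36=x37], x38 ↦ [x38].
For each subset V ⊆ X/∼, compute π^{-1}(V) ⊆ X and check whether π^{-1}(V) ∈ τ. V is open in τ_Q iff π^{-1}(V) ∈ τ.
  V = {}: π^{-1}(V) = ∅ ∈ τ ✓.
  V = {[x36=x37]}: π^{-1}(V) = {x36, x37} ∈ τ ✓.
  V = {[x38]}: π^{-1}(V) = {x38} ∈ τ ✓.
  V = {[x36=x37], [x38]}: π^{-1}(V) = {x36, x37, x38} ∈ τ ✓.
Open sets in the quotient: τ_Q = {{}, {[x36=x37]}, {[x38]}, {[x36=x37], [x38]}} (4 elements).


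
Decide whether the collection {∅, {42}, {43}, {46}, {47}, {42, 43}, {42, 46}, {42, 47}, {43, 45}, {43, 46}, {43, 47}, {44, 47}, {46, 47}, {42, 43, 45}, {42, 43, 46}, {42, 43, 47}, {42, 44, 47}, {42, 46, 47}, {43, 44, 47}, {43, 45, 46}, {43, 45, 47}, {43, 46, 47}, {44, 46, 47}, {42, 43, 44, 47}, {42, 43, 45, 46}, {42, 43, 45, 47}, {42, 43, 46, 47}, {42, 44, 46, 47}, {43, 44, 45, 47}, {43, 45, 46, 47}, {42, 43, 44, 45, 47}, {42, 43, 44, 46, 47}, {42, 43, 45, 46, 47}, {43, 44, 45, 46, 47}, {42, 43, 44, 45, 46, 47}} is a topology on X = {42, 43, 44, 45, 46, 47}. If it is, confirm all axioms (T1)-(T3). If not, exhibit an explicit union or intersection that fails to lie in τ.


τ is NOT a topology on X.

Axiom (T1): ∅ ∈ τ? Yes; X ∈ τ? Yes.
Axiom (T2/T3): check pairwise unions and intersections of members of τ.
Counterexample for (T2): {43} ∪ {44, 46, 47} = {43, 44, 46, 47} ∉ τ. Therefore τ is NOT a topology.


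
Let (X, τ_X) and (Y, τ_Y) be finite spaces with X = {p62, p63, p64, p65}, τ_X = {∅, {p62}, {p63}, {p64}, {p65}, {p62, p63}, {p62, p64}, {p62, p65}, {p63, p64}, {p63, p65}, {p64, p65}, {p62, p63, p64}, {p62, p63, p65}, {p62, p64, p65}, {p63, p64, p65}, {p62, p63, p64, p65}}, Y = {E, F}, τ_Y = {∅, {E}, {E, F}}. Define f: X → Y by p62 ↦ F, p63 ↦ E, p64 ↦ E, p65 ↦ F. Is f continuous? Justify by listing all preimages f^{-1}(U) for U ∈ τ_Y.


f IS continuous.

Compute f^{-1}(U) for each U ∈ τ_Y:
  U = ∅: f^{-1}(U) = ∅ ∈ τ_X ✓.
  U = {E}: f^{-1}(U) = {p63, p64} ∈ τ_X ✓.
  U = {E, F}: f^{-1}(U) = {p62, p63, p64, p65} ∈ τ_X ✓.
Every preimage lies in τ_X, so f IS continuous.


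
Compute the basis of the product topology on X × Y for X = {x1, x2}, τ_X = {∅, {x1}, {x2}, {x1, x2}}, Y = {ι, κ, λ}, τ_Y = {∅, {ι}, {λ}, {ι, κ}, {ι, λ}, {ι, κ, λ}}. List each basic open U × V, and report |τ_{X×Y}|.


Basis B = {∅ × ∅, {x1} × {ι}, {x1} × {λ}, {x2} × {ι}, {x2} × {λ}, {x1} × {ι, κ}, {x1} × {ι, λ}, {x1, x2} × {ι}, {x1, x2} × {λ}, {x2} × {ι, κ}, {x2} × {ι, λ}, {x1} × {ι, κ, λ}, {x2} × {ι, κ, λ}, {x1, x2} × {ι, κ}, {x1, x2} × {ι, λ}, {x1, x2} × {ι, κ, λ}}; |τ_{X×Y}| = 36.

Enumerate products U × V with U ∈ τ_X, V ∈ τ_Y (deduplicated):
  ∅ × ∅ = {} (∅)
  {x1} × {ι} = {(x1,ι)}
  {x1} × {λ} = {(x1,λ)}
  {x2} × {ι} = {(x2,ι)}
  {x2} × {λ} = {(x2,λ)}
  {x1} × {ι, κ} = {(x1,ι), (x1,κ)}
  {x1} × {ι, λ} = {(x1,ι), (x1,λ)}
  {x1, x2} × {ι} = {(x1,ι), (x2,ι)}
  {x1, x2} × {λ} = {(x1,λ), (x2,λ)}
  {x2} × {ι, κ} = {(x2,ι), (x2,κ)}
  {x2} × {ι, λ} = {(x2,ι), (x2,λ)}
  {x1} × {ι, κ, λ} = {(x1,ι), (x1,κ), (x1,λ)}
  {x2} × {ι, κ, λ} = {(x2,ι), (x2,κ), (x2,λ)}
  {x1, x2} × {ι, κ} = {(x1,ι), (x1,κ), (x2,ι), (x2,κ)}
  {x1, x2} × {ι, λ} = {(x1,ι), (x1,λ), (x2,ι), (x2,λ)}
  {x1, x2} × {ι, κ, λ} = {(x1,ι), (x1,κ), (x1,λ), (x2,ι), (x2,κ), (x2,λ)}
These 16 distinct sets form the basis B.
Close under arbitrary unions to get τ_{X×Y}; counting gives |τ_{X×Y}| = 36.


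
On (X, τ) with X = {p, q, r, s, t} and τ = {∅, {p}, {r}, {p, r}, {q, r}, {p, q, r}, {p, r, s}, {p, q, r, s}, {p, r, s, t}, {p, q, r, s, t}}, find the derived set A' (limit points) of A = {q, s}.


A' = {t}

For each x ∈ X, list the open sets U ∈ τ with x ∈ U, then check whether U ∩ (A ∖ {x}) ≠ ∅ for every such U.
  x = p: open {p} ∋ x has {p} ∩ (A ∖ {p}) = ∅, so x is NOT a limit point.
  x = q: open {q, r} ∋ x has {q, r} ∩ (A ∖ {q}) = ∅, so x is NOT a limit point.
  x = r: open {r} ∋ x has {r} ∩ (A ∖ {r}) = ∅, so x is NOT a limit point.
  x = s: open {p, r, s} ∋ x has {p, r, s} ∩ (A ∖ {s}) = ∅, so x is NOT a limit point.
  x = t: opens ∋ x are {p, r, s, t}, {p, q, r, s, t}; each meets A ∖ {t}, so x IS a limit point.
Collecting: A' = {t}.


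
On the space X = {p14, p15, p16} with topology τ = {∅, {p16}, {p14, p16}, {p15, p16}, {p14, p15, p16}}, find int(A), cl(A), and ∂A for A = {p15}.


int(A) = ∅, cl(A) = {p15}, ∂A = {p15}.

Closed sets in (X, τ) are complements of opens:
  closed(X, τ) = {∅, {p14}, {p15}, {p14, p15}, {p14, p15, p16}}.
int(A) = ⋃ {U ∈ τ : U ⊆ A}. Opens contained in A: ∅.
Taking the union of these: int(A) = ∅.
cl(A) = ⋂ {C closed : A ⊆ C}. Closed sets containing A: {p15}, {p14, p15}, {p14, p15, p16}.
Intersecting these: cl(A) = {p15}.
∂A = cl(A) ∖ int(A) = {p15} ∖ ∅ = {p15}.


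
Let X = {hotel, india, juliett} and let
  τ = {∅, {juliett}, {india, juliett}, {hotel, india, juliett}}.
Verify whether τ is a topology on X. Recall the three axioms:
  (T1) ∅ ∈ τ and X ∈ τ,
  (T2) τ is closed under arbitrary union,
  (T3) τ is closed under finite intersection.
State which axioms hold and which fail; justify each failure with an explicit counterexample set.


τ IS a topology on X.

Axiom (T1): ∅ ∈ τ? Yes; X ∈ τ? Yes.
Axiom (T2/T3): check pairwise unions and intersections of members of τ.
All pairwise intersections and unions checked — each lies in τ. Therefore τ satisfies (T1), (T2), (T3): it IS a topology on X.


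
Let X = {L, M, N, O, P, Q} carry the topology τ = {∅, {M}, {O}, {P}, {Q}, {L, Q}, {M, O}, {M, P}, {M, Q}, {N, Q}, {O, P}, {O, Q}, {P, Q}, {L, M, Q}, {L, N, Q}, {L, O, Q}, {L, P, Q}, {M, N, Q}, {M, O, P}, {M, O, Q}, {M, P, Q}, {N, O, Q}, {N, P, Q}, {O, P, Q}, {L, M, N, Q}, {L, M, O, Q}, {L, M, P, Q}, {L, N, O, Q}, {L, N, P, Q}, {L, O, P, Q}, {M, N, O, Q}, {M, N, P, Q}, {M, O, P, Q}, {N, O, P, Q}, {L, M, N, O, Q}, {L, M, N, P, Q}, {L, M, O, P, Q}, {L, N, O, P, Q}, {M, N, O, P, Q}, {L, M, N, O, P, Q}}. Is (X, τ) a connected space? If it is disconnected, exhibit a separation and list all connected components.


(X, τ) is disconnected; components = [{M}, {O}, {P}, {L, N, Q}].

Find clopen sets (U ∈ τ with X ∖ U ∈ τ):
  U = ∅, X ∖ U = {L, M, N, O, P, Q} — both open, so U is clopen.
  U = {M}, X ∖ U = {L, N, O, P, Q} — both open, so U is clopen.
  U = {O}, X ∖ U = {L, M, N, P, Q} — both open, so U is clopen.
  U = {P}, X ∖ U = {L, M, N, O, Q} — both open, so U is clopen.
  U = {M, O}, X ∖ U = {L, N, P, Q} — both open, so U is clopen.
  U = {M, P}, X ∖ U = {L, N, O, Q} — both open, so U is clopen.
  U = {O, P}, X ∖ U = {L, M, N, Q} — both open, so U is clopen.
  U = {L, N, Q}, X ∖ U = {M, O, P} — both open, so U is clopen.
  U = {M, O, P}, X ∖ U = {L, N, Q} — both open, so U is clopen.
  U = {L, M, N, Q}, X ∖ U = {O, P} — both open, so U is clopen.
  U = {L, N, O, Q}, X ∖ U = {M, P} — both open, so U is clopen.
  U = {L, N, P, Q}, X ∖ U = {M, O} — both open, so U is clopen.
  U = {L, M, N, O, Q}, X ∖ U = {P} — both open, so U is clopen.
  U = {L, M, N, P, Q}, X ∖ U = {O} — both open, so U is clopen.
  U = {L, N, O, P, Q}, X ∖ U = {M} — both open, so U is clopen.
  U = {L, M, N, O, P, Q}, X ∖ U = ∅ — both open, so U is clopen.
Nontrivial clopen(s) exist: e.g. {O, P}. So (X, τ) is disconnected.
Compute connected components by grouping points that agree on all clopens:
  component: {M}
  component: {O}
  component: {P}
  component: {L, N, Q}


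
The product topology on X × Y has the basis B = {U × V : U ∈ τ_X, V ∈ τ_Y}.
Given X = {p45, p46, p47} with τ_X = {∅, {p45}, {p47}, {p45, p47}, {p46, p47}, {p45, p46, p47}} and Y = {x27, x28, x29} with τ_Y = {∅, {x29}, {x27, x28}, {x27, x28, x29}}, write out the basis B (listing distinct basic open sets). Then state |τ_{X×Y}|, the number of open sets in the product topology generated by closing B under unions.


Basis B = {∅ × ∅, {p45} × {x29}, {p47} × {x29}, {p45} × {x27, x28}, {p45, p47} × {x29}, {p46, p47} × {x29}, {p47} × {x27, x28}, {p45} × {x27, x28, x29}, {p45, p46, p47} × {x29}, {p47} × {x27, x28, x29}, {p45, p47} × {x27, x28}, {p46, p47} × {x27, x28}, {p45, p47} × {x27, x28, x29}, {p45, p46, p47} × {x27, x28}, {p46, p47} × {x27, x28, x29}, {p45, p46, p47} × {x27, x28, x29}}; |τ_{X×Y}| = 36.

Enumerate products U × V with U ∈ τ_X, V ∈ τ_Y (deduplicated):
  ∅ × ∅ = {} (∅)
  {p45} × {x29} = {(p45,x29)}
  {p47} × {x29} = {(p47,x29)}
  {p45} × {x27, x28} = {(p45,x27), (p45,x28)}
  {p45, p47} × {x29} = {(p45,x29), (p47,x29)}
  {p46, p47} × {x29} = {(p46,x29), (p47,x29)}
  {p47} × {x27, x28} = {(p47,x27), (p47,x28)}
  {p45} × {x27, x28, x29} = {(p45,x27), (p45,x28), (p45,x29)}
  {p45, p46, p47} × {x29} = {(p45,x29), (p46,x29), (p47,x29)}
  {p47} × {x27, x28, x29} = {(p47,x27), (p47,x28), (p47,x29)}
  {p45, p47} × {x27, x28} = {(p45,x27), (p45,x28), (p47,x27), (p47,x28)}
  {p46, p47} × {x27, x28} = {(p46,x27), (p46,x28), (p47,x27), (p47,x28)}
  {p45, p47} × {x27, x28, x29} = {(p45,x27), (p45,x28), (p45,x29), (p47,x27), (p47,x28), (p47,x29)}
  {p45, p46, p47} × {x27, x28} = {(p45,x27), (p45,x28), (p46,x27), (p46,x28), (p47,x27), (p47,x28)}
  {p46, p47} × {x27, x28, x29} = {(p46,x27), (p46,x28), (p46,x29), (p47,x27), (p47,x28), (p47,x29)}
  {p45, p46, p47} × {x27, x28, x29} = {(p45,x27), (p45,x28), (p45,x29), (p46,x27), (p46,x28), (p46,x29), (p47,x27), (p47,x28), (p47,x29)}
These 16 distinct sets form the basis B.
Close under arbitrary unions to get τ_{X×Y}; counting gives |τ_{X×Y}| = 36.
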